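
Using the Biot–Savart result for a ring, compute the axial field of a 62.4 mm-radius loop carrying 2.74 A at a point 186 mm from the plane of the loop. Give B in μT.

On the axis of a circular loop, B = μ₀IR² / [2(R²+z²)^(3/2)].
R² + z² = (0.0624)² + (0.186)² = 0.03849 m², and (R²+z²)^(3/2) = 7.55×10⁻³ m³.
B = (4π×10⁻⁷ × 2.74 × 0.003894) / (2 × 7.55×10⁻³) = 8.88×10⁻⁷ T.

B ≈ 0.888 μT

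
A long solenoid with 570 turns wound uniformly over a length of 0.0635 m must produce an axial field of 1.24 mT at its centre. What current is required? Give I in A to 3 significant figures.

Inside a long solenoid B = μ₀nI with n = 8976 m⁻¹, so I = B/(μ₀n).
I = 1.24×10⁻³ / (4π×10⁻⁷ × 8976) = 0.110 A.

I ≈ 0.110 A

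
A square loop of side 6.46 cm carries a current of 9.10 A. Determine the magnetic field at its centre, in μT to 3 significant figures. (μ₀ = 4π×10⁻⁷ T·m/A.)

B ≈ 159 μT

Each side is a finite straight segment at perpendicular distance d = a/(2 tan(π/4)) = 0.0323 m from the centre, with end-angles ±π/4.
One side contributes B₁ = (μ₀I/4πd)·2 sin(π/4) = 3.98×10⁻⁵ T.
All 4 sides add in the same direction: B = 4 × 3.98×10⁻⁵ = 1.59×10⁻⁴ T.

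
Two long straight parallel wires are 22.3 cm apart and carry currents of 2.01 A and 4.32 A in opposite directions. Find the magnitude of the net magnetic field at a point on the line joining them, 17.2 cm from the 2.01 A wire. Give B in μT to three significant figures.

B ≈ 19.3 μT

Each long wire gives B = μ₀I/(2πd). Distances are d₁ = 0.172 m and d₂ = 0.051 m.
B₁ = 2.34×10⁻⁶ T, B₂ = 1.69×10⁻⁵ T.
Between antiparallel currents both contributions point the same way, so they add. B = B₁ + B₂ = 2.34×10⁻⁶ + 1.69×10⁻⁵ = 1.93×10⁻⁵ T.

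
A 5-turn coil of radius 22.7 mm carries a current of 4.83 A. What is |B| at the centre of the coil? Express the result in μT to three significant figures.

For an N-turn flat coil, B = Nμ₀I/(2R) with R = 0.0227 m.
B = 5 × 1.34×10⁻⁴ T = 6.68×10⁻⁴ T.

B ≈ 668 μT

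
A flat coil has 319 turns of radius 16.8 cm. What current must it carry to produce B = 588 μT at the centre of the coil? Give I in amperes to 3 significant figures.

I ≈ 0.493 A

For an N-turn coil, B = Nμ₀I/(2R) with R = 0.168 m, so I = 2RB/(Nμ₀) = 2 × 0.168 × 5.88×10⁻⁴ / (319 × 4π×10⁻⁷) = 0.493 A.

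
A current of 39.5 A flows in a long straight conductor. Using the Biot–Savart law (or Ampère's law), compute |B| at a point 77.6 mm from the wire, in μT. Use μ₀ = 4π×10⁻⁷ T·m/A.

B ≈ 102 μT

For an infinitely long straight wire, B = μ₀I/(2πd).
B = (4π×10⁻⁷ × 39.5) / (2π × 0.0776) = 1.02×10⁻⁴ T.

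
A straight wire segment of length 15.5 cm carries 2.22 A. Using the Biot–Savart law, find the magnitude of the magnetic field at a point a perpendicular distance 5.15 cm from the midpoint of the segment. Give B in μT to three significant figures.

B ≈ 7.18 μT

For a finite straight segment, B = (μ₀I/4πd)(sinθ₁ + sinθ₂), where θ₁, θ₂ are the angles from the perpendicular to each end.
The perpendicular from the point meets the wire at its midpoint, so each end is L/2 = 0.0775 m away along the wire.
sinθ₁ = 0.0775/√(0.0775²+0.0515²) = 0.8329; sinθ₂ = 0.0775/√(0.0775²+0.0515²) = 0.8329.
B = (4π×10⁻⁷ × 2.22) / (4π × 0.0515) × (0.8329 + 0.8329) = 7.18×10⁻⁶ T.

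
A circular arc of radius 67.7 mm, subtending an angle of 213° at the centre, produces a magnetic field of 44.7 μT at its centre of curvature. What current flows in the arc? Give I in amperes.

I ≈ 8.14 A

For a circular arc, B = μ₀Iφ/(4πR) with φ in radians; here φ = 3.718 rad.
So I = 4πRB/(μ₀φ) = 4π × 0.0677 × 4.47×10⁻⁵ / (4π×10⁻⁷ × 3.718) = 8.14 A.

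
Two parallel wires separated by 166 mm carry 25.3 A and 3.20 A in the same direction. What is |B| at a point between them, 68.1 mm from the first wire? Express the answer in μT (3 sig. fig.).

B ≈ 67.8 μT

Each long wire gives B = μ₀I/(2πd). Distances are d₁ = 0.0681 m and d₂ = 0.0979 m.
B₁ = 7.43×10⁻⁵ T, B₂ = 6.54×10⁻⁶ T.
Between parallel currents the two contributions point in opposite directions, so they subtract. B = |B₁ − B₂| = |7.43×10⁻⁵ − 6.54×10⁻⁶| = 6.78×10⁻⁵ T.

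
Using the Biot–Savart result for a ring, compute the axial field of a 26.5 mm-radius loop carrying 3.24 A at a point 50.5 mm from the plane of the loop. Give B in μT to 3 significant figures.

B ≈ 7.71 μT

On the axis of a circular loop, B = μ₀IR² / [2(R²+z²)^(3/2)].
R² + z² = (0.0265)² + (0.0505)² = 0.003253 m², and (R²+z²)^(3/2) = 1.85×10⁻⁴ m³.
B = (4π×10⁻⁷ × 3.24 × 0.0007022) / (2 × 1.85×10⁻⁴) = 7.71×10⁻⁶ T.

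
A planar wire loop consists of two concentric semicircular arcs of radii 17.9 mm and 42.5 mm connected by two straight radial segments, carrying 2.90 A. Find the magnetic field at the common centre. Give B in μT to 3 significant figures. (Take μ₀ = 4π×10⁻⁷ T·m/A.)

B ≈ 29.5 μT

The radial connectors point toward the centre, so dl × r̂ = 0 and they contribute nothing.
Each semicircle gives μ₀I/(4R): inner arc 5.09×10⁻⁵ T, outer arc 2.14×10⁻⁵ T.
The two arcs carry current in opposite angular senses, so their fields oppose: B = |5.09×10⁻⁵ − 2.14×10⁻⁵| = 2.95×10⁻⁵ T.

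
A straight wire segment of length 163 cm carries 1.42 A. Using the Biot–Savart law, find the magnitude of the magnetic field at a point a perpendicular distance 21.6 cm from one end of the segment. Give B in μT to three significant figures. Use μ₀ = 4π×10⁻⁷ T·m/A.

For a finite straight segment, B = (μ₀I/4πd)(sinθ₁ + sinθ₂), where θ₁, θ₂ are the angles from the perpendicular to each end.
The perpendicular foot is at one end, so the two end-offsets along the wire are 0 and L = 1.63 m.
sinθ₁ = 0/√(0²+0.216²) = 0.0000; sinθ₂ = 1.63/√(1.63²+0.216²) = 0.9913.
B = (4π×10⁻⁷ × 1.42) / (4π × 0.216) × (0.0000 + 0.9913) = 6.52×10⁻⁷ T.

B ≈ 0.652 μT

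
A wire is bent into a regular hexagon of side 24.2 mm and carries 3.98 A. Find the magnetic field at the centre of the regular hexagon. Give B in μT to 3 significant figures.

B ≈ 114 μT

Each side is a finite straight segment at perpendicular distance d = a/(2 tan(π/6)) = 0.02096 m from the centre, with end-angles ±π/6.
One side contributes B₁ = (μ₀I/4πd)·2 sin(π/6) = 1.90×10⁻⁵ T.
All 6 sides add in the same direction: B = 6 × 1.90×10⁻⁵ = 1.14×10⁻⁴ T.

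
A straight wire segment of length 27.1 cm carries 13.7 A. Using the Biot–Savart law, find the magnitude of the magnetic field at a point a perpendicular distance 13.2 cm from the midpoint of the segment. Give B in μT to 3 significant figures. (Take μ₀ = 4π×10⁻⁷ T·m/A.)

B ≈ 14.9 μT

For a finite straight segment, B = (μ₀I/4πd)(sinθ₁ + sinθ₂), where θ₁, θ₂ are the angles from the perpendicular to each end.
The perpendicular from the point meets the wire at its midpoint, so each end is L/2 = 0.1355 m away along the wire.
sinθ₁ = 0.1355/√(0.1355²+0.132²) = 0.7163; sinθ₂ = 0.1355/√(0.1355²+0.132²) = 0.7163.
B = (4π×10⁻⁷ × 13.7) / (4π × 0.132) × (0.7163 + 0.7163) = 1.49×10⁻⁵ T.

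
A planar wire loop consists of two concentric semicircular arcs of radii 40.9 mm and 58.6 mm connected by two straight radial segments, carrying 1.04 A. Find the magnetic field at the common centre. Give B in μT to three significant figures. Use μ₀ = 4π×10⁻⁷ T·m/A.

B ≈ 2.41 μT

The radial connectors point toward the centre, so dl × r̂ = 0 and they contribute nothing.
Each semicircle gives μ₀I/(4R): inner arc 7.99×10⁻⁶ T, outer arc 5.58×10⁻⁶ T.
The two arcs carry current in opposite angular senses, so their fields oppose: B = |7.99×10⁻⁶ − 5.58×10⁻⁶| = 2.41×10⁻⁶ T.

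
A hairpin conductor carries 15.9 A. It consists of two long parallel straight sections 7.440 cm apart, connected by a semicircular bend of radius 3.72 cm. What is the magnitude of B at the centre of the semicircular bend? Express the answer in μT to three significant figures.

The semicircular arc contributes B_arc = μ₀I·π/(4πR) = μ₀I/(4R) = 1.34×10⁻⁴ T.
Each semi-infinite lead is at perpendicular distance R = 0.0372 m from the centre, with the perpendicular foot at its near end, so it contributes μ₀I/(4πR); both point the same way, together 8.55×10⁻⁵ T.
Arc and leads all point the same direction: B = 1.34×10⁻⁴ + 8.55×10⁻⁵ = 2.20×10⁻⁴ T.

B ≈ 220 μT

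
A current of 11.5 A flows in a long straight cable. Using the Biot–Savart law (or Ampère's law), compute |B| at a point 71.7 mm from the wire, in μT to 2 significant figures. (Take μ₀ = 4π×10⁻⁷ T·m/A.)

B ≈ 32 μT

For an infinitely long straight wire, B = μ₀I/(2πd).
B = (4π×10⁻⁷ × 11.5) / (2π × 0.0717) = 3.21×10⁻⁵ T.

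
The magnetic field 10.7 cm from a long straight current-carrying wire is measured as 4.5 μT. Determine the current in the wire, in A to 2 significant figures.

I ≈ 2.4 A

For a long straight wire B = μ₀I/(2πd), so I = 2πdB/μ₀.
I = 2π × 0.107 × 4.50×10⁻⁶ / (4π×10⁻⁷) = 2.41 A.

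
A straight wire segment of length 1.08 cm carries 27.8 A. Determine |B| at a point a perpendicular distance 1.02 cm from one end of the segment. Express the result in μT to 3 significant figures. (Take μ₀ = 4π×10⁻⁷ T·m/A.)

B ≈ 198 μT

For a finite straight segment, B = (μ₀I/4πd)(sinθ₁ + sinθ₂), where θ₁, θ₂ are the angles from the perpendicular to each end.
The perpendicular foot is at one end, so the two end-offsets along the wire are 0 and L = 0.0108 m.
sinθ₁ = 0/√(0²+0.0102²) = 0.0000; sinθ₂ = 0.0108/√(0.0108²+0.0102²) = 0.7270.
B = (4π×10⁻⁷ × 27.8) / (4π × 0.0102) × (0.0000 + 0.7270) = 1.98×10⁻⁴ T.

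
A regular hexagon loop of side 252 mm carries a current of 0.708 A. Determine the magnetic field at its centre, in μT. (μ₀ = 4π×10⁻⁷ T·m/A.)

Each side is a finite straight segment at perpendicular distance d = a/(2 tan(π/6)) = 0.2182 m from the centre, with end-angles ±π/6.
One side contributes B₁ = (μ₀I/4πd)·2 sin(π/6) = 3.24×10⁻⁷ T.
All 6 sides add in the same direction: B = 6 × 3.24×10⁻⁷ = 1.95×10⁻⁶ T.

B ≈ 1.95 μT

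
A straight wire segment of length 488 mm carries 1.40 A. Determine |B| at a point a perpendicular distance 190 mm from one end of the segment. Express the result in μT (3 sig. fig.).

B ≈ 0.687 μT

For a finite straight segment, B = (μ₀I/4πd)(sinθ₁ + sinθ₂), where θ₁, θ₂ are the angles from the perpendicular to each end.
The perpendicular foot is at one end, so the two end-offsets along the wire are 0 and L = 0.488 m.
sinθ₁ = 0/√(0²+0.19²) = 0.0000; sinθ₂ = 0.488/√(0.488²+0.19²) = 0.9319.
B = (4π×10⁻⁷ × 1.40) / (4π × 0.19) × (0.0000 + 0.9319) = 6.87×10⁻⁷ T.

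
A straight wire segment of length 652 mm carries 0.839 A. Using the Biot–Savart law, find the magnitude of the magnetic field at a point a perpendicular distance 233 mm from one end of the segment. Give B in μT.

For a finite straight segment, B = (μ₀I/4πd)(sinθ₁ + sinθ₂), where θ₁, θ₂ are the angles from the perpendicular to each end.
The perpendicular foot is at one end, so the two end-offsets along the wire are 0 and L = 0.652 m.
sinθ₁ = 0/√(0²+0.233²) = 0.0000; sinθ₂ = 0.652/√(0.652²+0.233²) = 0.9417.
B = (4π×10⁻⁷ × 0.839) / (4π × 0.233) × (0.0000 + 0.9417) = 3.39×10⁻⁷ T.

B ≈ 0.339 μT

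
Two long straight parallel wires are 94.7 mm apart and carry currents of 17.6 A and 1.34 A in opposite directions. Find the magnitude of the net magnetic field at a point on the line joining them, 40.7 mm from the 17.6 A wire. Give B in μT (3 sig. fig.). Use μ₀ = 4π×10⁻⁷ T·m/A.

B ≈ 91.4 μT

Each long wire gives B = μ₀I/(2πd). Distances are d₁ = 0.0407 m and d₂ = 0.054 m.
B₁ = 8.65×10⁻⁵ T, B₂ = 4.96×10⁻⁶ T.
Between antiparallel currents both contributions point the same way, so they add. B = B₁ + B₂ = 8.65×10⁻⁵ + 4.96×10⁻⁶ = 9.14×10⁻⁵ T.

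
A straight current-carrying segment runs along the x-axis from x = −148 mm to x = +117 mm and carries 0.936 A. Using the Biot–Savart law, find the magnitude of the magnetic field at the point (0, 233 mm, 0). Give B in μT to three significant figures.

For a finite straight segment, B = (μ₀I/4πd)(sinθ₁ + sinθ₂), where θ₁, θ₂ are the angles from the perpendicular to each end.
The perpendicular distance is d = 0.233 m; the end-offsets along the wire are a = 0.148 m and b = 0.117 m.
sinθ₁ = 0.148/√(0.148²+0.233²) = 0.5362; sinθ₂ = 0.117/√(0.117²+0.233²) = 0.4487.
B = (4π×10⁻⁷ × 0.936) / (4π × 0.233) × (0.5362 + 0.4487) = 3.96×10⁻⁷ T.

B ≈ 0.396 μT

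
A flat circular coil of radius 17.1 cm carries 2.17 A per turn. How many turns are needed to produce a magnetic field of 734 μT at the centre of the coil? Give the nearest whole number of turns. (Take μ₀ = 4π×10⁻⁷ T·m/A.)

N = 92

For an N-turn coil, B = Nμ₀I/(2R). A single turn gives B₁ = 7.97×10⁻⁶ T with R = 0.171 m.
N = B/B₁ = 7.34×10⁻⁴ / 7.97×10⁻⁶ = 92.06.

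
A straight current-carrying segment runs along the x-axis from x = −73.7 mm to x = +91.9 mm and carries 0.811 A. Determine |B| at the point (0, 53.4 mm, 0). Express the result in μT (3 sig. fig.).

B ≈ 2.54 μT

For a finite straight segment, B = (μ₀I/4πd)(sinθ₁ + sinθ₂), where θ₁, θ₂ are the angles from the perpendicular to each end.
The perpendicular distance is d = 0.0534 m; the end-offsets along the wire are a = 0.0737 m and b = 0.0919 m.
sinθ₁ = 0.0737/√(0.0737²+0.0534²) = 0.8098; sinθ₂ = 0.0919/√(0.0919²+0.0534²) = 0.8646.
B = (4π×10⁻⁷ × 0.811) / (4π × 0.0534) × (0.8098 + 0.8646) = 2.54×10⁻⁶ T.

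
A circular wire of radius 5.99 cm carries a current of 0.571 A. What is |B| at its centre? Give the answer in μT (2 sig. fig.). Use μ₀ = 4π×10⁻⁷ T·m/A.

At the centre of a circular loop the Biot–Savart law gives B = μ₀I/(2R).
B = (4π×10⁻⁷ × 0.571) / (2 × 0.0599) = 5.99×10⁻⁶ T.

B ≈ 6.0 μT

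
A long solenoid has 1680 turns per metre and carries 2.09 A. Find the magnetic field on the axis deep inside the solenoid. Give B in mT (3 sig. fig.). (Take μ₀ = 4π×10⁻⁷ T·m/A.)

Inside a long solenoid, B = μ₀nI with n = 1680 turns/m.
B = 4π×10⁻⁷ × 1680 × 2.09 = 4.41×10⁻³ T.

B ≈ 4.41 mT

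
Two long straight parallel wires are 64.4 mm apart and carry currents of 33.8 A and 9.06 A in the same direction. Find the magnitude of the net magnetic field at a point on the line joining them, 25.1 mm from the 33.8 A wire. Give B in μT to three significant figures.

Each long wire gives B = μ₀I/(2πd). Distances are d₁ = 0.0251 m and d₂ = 0.0393 m.
B₁ = 2.69×10⁻⁴ T, B₂ = 4.61×10⁻⁵ T.
Between parallel currents the two contributions point in opposite directions, so they subtract. B = |B₁ − B₂| = |2.69×10⁻⁴ − 4.61×10⁻⁵| = 2.23×10⁻⁴ T.

B ≈ 223 μT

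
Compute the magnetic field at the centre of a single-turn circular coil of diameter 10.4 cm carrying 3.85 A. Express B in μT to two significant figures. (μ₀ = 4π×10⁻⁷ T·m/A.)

B ≈ 47 μT

At the centre of a circular loop the Biot–Savart law gives B = μ₀I/(2R) (so R = 0.052 m).
B = (4π×10⁻⁷ × 3.85) / (2 × 0.052) = 4.65×10⁻⁵ T.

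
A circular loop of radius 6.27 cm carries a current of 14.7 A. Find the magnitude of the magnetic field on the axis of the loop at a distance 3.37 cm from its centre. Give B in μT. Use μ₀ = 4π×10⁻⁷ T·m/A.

On the axis of a circular loop, B = μ₀IR² / [2(R²+z²)^(3/2)].
R² + z² = (0.0627)² + (0.0337)² = 0.005067 m², and (R²+z²)^(3/2) = 3.61×10⁻⁴ m³.
B = (4π×10⁻⁷ × 14.7 × 0.003931) / (2 × 3.61×10⁻⁴) = 1.01×10⁻⁴ T.

B ≈ 101 μT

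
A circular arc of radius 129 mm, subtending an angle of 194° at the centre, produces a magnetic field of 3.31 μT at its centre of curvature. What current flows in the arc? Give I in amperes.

For a circular arc, B = μ₀Iφ/(4πR) with φ in radians; here φ = 3.386 rad.
So I = 4πRB/(μ₀φ) = 4π × 0.129 × 3.31×10⁻⁶ / (4π×10⁻⁷ × 3.386) = 1.26 A.

I ≈ 1.26 A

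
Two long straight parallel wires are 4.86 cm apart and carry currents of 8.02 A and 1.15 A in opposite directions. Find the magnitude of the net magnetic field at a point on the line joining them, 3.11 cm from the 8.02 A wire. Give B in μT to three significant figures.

B ≈ 64.7 μT

Each long wire gives B = μ₀I/(2πd). Distances are d₁ = 0.0311 m and d₂ = 0.0175 m.
B₁ = 5.16×10⁻⁵ T, B₂ = 1.31×10⁻⁵ T.
Between antiparallel currents both contributions point the same way, so they add. B = B₁ + B₂ = 5.16×10⁻⁵ + 1.31×10⁻⁵ = 6.47×10⁻⁵ T.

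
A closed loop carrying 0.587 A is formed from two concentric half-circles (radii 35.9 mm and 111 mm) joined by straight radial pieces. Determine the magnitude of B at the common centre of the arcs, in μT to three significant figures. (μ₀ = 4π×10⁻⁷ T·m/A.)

B ≈ 3.48 μT

The radial connectors point toward the centre, so dl × r̂ = 0 and they contribute nothing.
Each semicircle gives μ₀I/(4R): inner arc 5.14×10⁻⁶ T, outer arc 1.66×10⁻⁶ T.
The two arcs carry current in opposite angular senses, so their fields oppose: B = |5.14×10⁻⁶ − 1.66×10⁻⁶| = 3.48×10⁻⁶ T.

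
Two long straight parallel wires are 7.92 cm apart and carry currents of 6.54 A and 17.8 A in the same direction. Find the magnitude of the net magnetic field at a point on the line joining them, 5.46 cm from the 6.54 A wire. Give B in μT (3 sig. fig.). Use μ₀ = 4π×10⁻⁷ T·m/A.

Each long wire gives B = μ₀I/(2πd). Distances are d₁ = 0.0546 m and d₂ = 0.0246 m.
B₁ = 2.40×10⁻⁵ T, B₂ = 1.45×10⁻⁴ T.
Between parallel currents the two contributions point in opposite directions, so they subtract. B = |B₁ − B₂| = |2.40×10⁻⁵ − 1.45×10⁻⁴| = 1.21×10⁻⁴ T.

B ≈ 121 μT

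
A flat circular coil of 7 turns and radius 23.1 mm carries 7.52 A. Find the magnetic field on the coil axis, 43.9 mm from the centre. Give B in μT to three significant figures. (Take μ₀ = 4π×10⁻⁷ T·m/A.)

B ≈ 145 μT

For an N-turn flat coil, B = Nμ₀IR²/[2(R²+z²)^(3/2)] with R = 0.0231 m, z = 0.0439 m.
B = 7 × 2.07×10⁻⁵ T = 1.45×10⁻⁴ T.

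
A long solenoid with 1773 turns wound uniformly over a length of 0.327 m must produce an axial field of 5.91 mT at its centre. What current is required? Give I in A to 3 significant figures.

Inside a long solenoid B = μ₀nI with n = 5422 m⁻¹, so I = B/(μ₀n).
I = 5.91×10⁻³ / (4π×10⁻⁷ × 5422) = 0.867 A.

I ≈ 0.867 A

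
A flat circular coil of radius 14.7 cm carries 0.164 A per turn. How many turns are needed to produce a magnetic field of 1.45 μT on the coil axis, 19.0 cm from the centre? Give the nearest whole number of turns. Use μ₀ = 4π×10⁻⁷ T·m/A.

For an N-turn coil, B = Nμ₀IR²/[2(R²+z²)^(3/2)]. A single turn gives B₁ = 1.61×10⁻⁷ T with R = 0.147 m, z = 0.19 m.
N = B/B₁ = 1.45×10⁻⁶ / 1.61×10⁻⁷ = 9.03.

N = 9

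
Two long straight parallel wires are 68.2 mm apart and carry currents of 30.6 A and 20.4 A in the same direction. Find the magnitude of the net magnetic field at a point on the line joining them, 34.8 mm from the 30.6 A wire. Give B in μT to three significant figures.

Each long wire gives B = μ₀I/(2πd). Distances are d₁ = 0.0348 m and d₂ = 0.0334 m.
B₁ = 1.76×10⁻⁴ T, B₂ = 1.22×10⁻⁴ T.
Between parallel currents the two contributions point in opposite directions, so they subtract. B = |B₁ − B₂| = |1.76×10⁻⁴ − 1.22×10⁻⁴| = 5.37×10⁻⁵ T.

B ≈ 53.7 μT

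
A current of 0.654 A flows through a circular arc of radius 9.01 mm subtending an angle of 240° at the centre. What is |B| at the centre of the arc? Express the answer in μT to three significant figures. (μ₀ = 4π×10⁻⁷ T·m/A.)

B ≈ 30.4 μT

The Biot–Savart field of a circular arc at its centre is B = μ₀Iφ/(4πR), with φ = 4.189 rad.
B = (4π×10⁻⁷ × 0.654 × 4.189) / (4π × 0.00901) = 3.04×10⁻⁵ T.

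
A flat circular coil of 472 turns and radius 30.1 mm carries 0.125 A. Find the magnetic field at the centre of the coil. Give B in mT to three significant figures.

B ≈ 1.23 mT

For an N-turn flat coil, B = Nμ₀I/(2R) with R = 0.0301 m.
B = 472 × 2.61×10⁻⁶ T = 1.23×10⁻³ T.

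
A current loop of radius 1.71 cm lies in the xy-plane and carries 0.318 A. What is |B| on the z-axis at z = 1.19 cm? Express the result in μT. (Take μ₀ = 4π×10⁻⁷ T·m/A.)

B ≈ 6.46 μT

On the axis of a circular loop, B = μ₀IR² / [2(R²+z²)^(3/2)].
R² + z² = (0.0171)² + (0.0119)² = 0.000434 m², and (R²+z²)^(3/2) = 9.04×10⁻⁶ m³.
B = (4π×10⁻⁷ × 0.318 × 0.0002924) / (2 × 9.04×10⁻⁶) = 6.46×10⁻⁶ T.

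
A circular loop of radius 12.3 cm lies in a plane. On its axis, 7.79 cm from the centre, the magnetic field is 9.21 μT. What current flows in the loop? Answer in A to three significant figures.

On the axis of a loop, B = μ₀IR²/[2(R²+z²)^(3/2)], so I = 2B(R²+z²)^(3/2)/(μ₀R²).
R² + z² = 0.01513 + 0.006068 = 0.0212 m²; raised to 3/2 gives 3.09×10⁻³ m³.
I = 2 × 9.21×10⁻⁶ × 3.09×10⁻³ / (1.26×10⁻⁶ × 0.01513) = 2.99 A.

I ≈ 2.99 A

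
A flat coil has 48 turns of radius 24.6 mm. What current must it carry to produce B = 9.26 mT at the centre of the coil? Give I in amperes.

For an N-turn coil, B = Nμ₀I/(2R) with R = 0.0246 m, so I = 2RB/(Nμ₀) = 2 × 0.0246 × 9.26×10⁻³ / (48 × 4π×10⁻⁷) = 7.55 A.

I ≈ 7.55 A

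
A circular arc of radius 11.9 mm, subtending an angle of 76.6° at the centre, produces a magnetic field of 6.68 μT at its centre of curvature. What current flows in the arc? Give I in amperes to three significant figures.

For a circular arc, B = μ₀Iφ/(4πR) with φ in radians; here φ = 1.337 rad.
So I = 4πRB/(μ₀φ) = 4π × 0.0119 × 6.68×10⁻⁶ / (4π×10⁻⁷ × 1.337) = 0.595 A.

I ≈ 0.595 A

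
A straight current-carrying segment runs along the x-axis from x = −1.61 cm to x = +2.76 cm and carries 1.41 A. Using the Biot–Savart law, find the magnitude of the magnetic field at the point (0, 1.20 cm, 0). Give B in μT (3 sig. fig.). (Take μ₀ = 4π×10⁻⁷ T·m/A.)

B ≈ 20.2 μT

For a finite straight segment, B = (μ₀I/4πd)(sinθ₁ + sinθ₂), where θ₁, θ₂ are the angles from the perpendicular to each end.
The perpendicular distance is d = 0.012 m; the end-offsets along the wire are a = 0.0161 m and b = 0.0276 m.
sinθ₁ = 0.0161/√(0.0161²+0.012²) = 0.8018; sinθ₂ = 0.0276/√(0.0276²+0.012²) = 0.9171.
B = (4π×10⁻⁷ × 1.41) / (4π × 0.012) × (0.8018 + 0.9171) = 2.02×10⁻⁵ T.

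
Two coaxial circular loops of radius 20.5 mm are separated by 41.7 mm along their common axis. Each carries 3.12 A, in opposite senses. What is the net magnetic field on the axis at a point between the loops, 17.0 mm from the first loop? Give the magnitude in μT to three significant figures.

B ≈ 18.7 μT

Each loop contributes B = μ₀IR²/[2(R²+z²)^(3/2)] on the axis, with z measured from that loop.
Loop 1 (z = 0.017 m): B₁ = 4.36×10⁻⁵ T. Loop 2 (z = 0.0247 m): B₂ = 2.49×10⁻⁵ T.
The fields oppose: B = |B₁ − B₂| = 1.87×10⁻⁵ T.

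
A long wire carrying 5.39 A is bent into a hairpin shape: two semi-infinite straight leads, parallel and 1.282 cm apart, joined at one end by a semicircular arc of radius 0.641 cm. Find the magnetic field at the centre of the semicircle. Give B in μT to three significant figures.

B ≈ 432 μT

The semicircular arc contributes B_arc = μ₀I·π/(4πR) = μ₀I/(4R) = 2.64×10⁻⁴ T.
Each semi-infinite lead is at perpendicular distance R = 0.00641 m from the centre, with the perpendicular foot at its near end, so it contributes μ₀I/(4πR); both point the same way, together 1.68×10⁻⁴ T.
Arc and leads all point the same direction: B = 2.64×10⁻⁴ + 1.68×10⁻⁴ = 4.32×10⁻⁴ T.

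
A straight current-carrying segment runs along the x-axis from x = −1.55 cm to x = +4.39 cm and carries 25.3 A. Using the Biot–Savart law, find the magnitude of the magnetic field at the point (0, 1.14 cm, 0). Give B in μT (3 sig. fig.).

B ≈ 394 μT

For a finite straight segment, B = (μ₀I/4πd)(sinθ₁ + sinθ₂), where θ₁, θ₂ are the angles from the perpendicular to each end.
The perpendicular distance is d = 0.0114 m; the end-offsets along the wire are a = 0.0155 m and b = 0.0439 m.
sinθ₁ = 0.0155/√(0.0155²+0.0114²) = 0.8056; sinθ₂ = 0.0439/√(0.0439²+0.0114²) = 0.9679.
B = (4π×10⁻⁷ × 25.3) / (4π × 0.0114) × (0.8056 + 0.9679) = 3.94×10⁻⁴ T.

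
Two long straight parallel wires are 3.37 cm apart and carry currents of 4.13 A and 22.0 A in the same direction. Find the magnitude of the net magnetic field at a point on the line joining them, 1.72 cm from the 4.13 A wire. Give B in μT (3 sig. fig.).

B ≈ 219 μT

Each long wire gives B = μ₀I/(2πd). Distances are d₁ = 0.0172 m and d₂ = 0.0165 m.
B₁ = 4.80×10⁻⁵ T, B₂ = 2.67×10⁻⁴ T.
Between parallel currents the two contributions point in opposite directions, so they subtract. B = |B₁ − B₂| = |4.80×10⁻⁵ − 2.67×10⁻⁴| = 2.19×10⁻⁴ T.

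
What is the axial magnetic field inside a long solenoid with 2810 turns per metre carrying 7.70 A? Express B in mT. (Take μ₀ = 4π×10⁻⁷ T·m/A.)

Inside a long solenoid, B = μ₀nI with n = 2810 turns/m.
B = 4π×10⁻⁷ × 2810 × 7.70 = 2.72×10⁻² T.

B ≈ 27.2 mT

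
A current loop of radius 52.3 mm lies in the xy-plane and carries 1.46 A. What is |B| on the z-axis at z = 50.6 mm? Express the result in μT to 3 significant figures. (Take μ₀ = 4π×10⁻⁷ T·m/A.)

On the axis of a circular loop, B = μ₀IR² / [2(R²+z²)^(3/2)].
R² + z² = (0.0523)² + (0.0506)² = 0.005296 m², and (R²+z²)^(3/2) = 3.85×10⁻⁴ m³.
B = (4π×10⁻⁷ × 1.46 × 0.002735) / (2 × 3.85×10⁻⁴) = 6.51×10⁻⁶ T.

B ≈ 6.51 μT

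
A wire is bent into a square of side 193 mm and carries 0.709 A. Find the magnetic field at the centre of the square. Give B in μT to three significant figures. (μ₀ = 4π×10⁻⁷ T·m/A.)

B ≈ 4.16 μT

Each side is a finite straight segment at perpendicular distance d = a/(2 tan(π/4)) = 0.0965 m from the centre, with end-angles ±π/4.
One side contributes B₁ = (μ₀I/4πd)·2 sin(π/4) = 1.04×10⁻⁶ T.
All 4 sides add in the same direction: B = 4 × 1.04×10⁻⁶ = 4.16×10⁻⁶ T.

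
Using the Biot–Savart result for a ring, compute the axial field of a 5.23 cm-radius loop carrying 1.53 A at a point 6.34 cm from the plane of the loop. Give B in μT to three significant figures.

On the axis of a circular loop, B = μ₀IR² / [2(R²+z²)^(3/2)].
R² + z² = (0.0523)² + (0.0634)² = 0.006755 m², and (R²+z²)^(3/2) = 5.55×10⁻⁴ m³.
B = (4π×10⁻⁷ × 1.53 × 0.002735) / (2 × 5.55×10⁻⁴) = 4.74×10⁻⁶ T.

B ≈ 4.74 μT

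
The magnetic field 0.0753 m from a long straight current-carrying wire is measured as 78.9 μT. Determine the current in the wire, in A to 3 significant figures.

I ≈ 29.7 A

For a long straight wire B = μ₀I/(2πd), so I = 2πdB/μ₀.
I = 2π × 0.0753 × 7.89×10⁻⁵ / (4π×10⁻⁷) = 29.7 A.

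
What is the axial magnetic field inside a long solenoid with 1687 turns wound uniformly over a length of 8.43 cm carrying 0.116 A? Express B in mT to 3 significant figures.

Inside a long solenoid, B = μ₀nI with n = 2.001×10⁴ turns/m.
B = 4π×10⁻⁷ × 2.001×10⁴ × 0.116 = 2.92×10⁻³ T.

B ≈ 2.92 mT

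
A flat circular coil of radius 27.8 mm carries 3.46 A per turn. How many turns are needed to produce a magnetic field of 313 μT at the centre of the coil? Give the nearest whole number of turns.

N = 4

For an N-turn coil, B = Nμ₀I/(2R). A single turn gives B₁ = 7.82×10⁻⁵ T with R = 0.0278 m.
N = B/B₁ = 3.13×10⁻⁴ / 7.82×10⁻⁵ = 4.00.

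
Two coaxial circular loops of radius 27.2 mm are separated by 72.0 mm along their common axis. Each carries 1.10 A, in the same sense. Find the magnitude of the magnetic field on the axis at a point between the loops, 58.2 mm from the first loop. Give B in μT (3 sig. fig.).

Each loop contributes B = μ₀IR²/[2(R²+z²)^(3/2)] on the axis, with z measured from that loop.
Loop 1 (z = 0.0582 m): B₁ = 1.93×10⁻⁶ T. Loop 2 (z = 0.0138 m): B₂ = 1.80×10⁻⁵ T.
The fields add: B = B₁ + B₂ = 2.00×10⁻⁵ T.

B ≈ 20.0 μT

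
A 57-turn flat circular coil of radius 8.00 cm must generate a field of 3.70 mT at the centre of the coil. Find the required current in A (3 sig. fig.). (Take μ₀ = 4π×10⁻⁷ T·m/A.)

For an N-turn coil, B = Nμ₀I/(2R) with R = 0.08 m, so I = 2RB/(Nμ₀) = 2 × 0.08 × 3.70×10⁻³ / (57 × 4π×10⁻⁷) = 8.26 A.

I ≈ 8.26 A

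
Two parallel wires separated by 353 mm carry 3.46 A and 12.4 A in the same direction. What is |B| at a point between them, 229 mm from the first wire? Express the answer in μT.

Each long wire gives B = μ₀I/(2πd). Distances are d₁ = 0.229 m and d₂ = 0.124 m.
B₁ = 3.02×10⁻⁶ T, B₂ = 2.00×10⁻⁵ T.
Between parallel currents the two contributions point in opposite directions, so they subtract. B = |B₁ − B₂| = |3.02×10⁻⁶ − 2.00×10⁻⁵| = 1.70×10⁻⁵ T.

B ≈ 17.0 μT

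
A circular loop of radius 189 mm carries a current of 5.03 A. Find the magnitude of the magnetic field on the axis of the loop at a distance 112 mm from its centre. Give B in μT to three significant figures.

On the axis of a circular loop, B = μ₀IR² / [2(R²+z²)^(3/2)].
R² + z² = (0.189)² + (0.112)² = 0.04827 m², and (R²+z²)^(3/2) = 1.06×10⁻² m³.
B = (4π×10⁻⁷ × 5.03 × 0.03572) / (2 × 1.06×10⁻²) = 1.06×10⁻⁵ T.

B ≈ 10.6 μT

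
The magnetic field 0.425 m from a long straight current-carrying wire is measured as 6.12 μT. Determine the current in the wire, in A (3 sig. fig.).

I ≈ 13.0 A

For a long straight wire B = μ₀I/(2πd), so I = 2πdB/μ₀.
I = 2π × 0.425 × 6.12×10⁻⁶ / (4π×10⁻⁷) = 13.0 A.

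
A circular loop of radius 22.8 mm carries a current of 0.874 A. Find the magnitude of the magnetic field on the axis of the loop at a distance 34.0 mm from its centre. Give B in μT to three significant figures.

B ≈ 4.16 μT

On the axis of a circular loop, B = μ₀IR² / [2(R²+z²)^(3/2)].
R² + z² = (0.0228)² + (0.034)² = 0.001676 m², and (R²+z²)^(3/2) = 6.86×10⁻⁵ m³.
B = (4π×10⁻⁷ × 0.874 × 0.0005198) / (2 × 6.86×10⁻⁵) = 4.16×10⁻⁶ T.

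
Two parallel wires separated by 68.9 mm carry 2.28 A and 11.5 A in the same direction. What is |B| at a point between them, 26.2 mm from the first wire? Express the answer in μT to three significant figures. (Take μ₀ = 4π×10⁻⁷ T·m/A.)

Each long wire gives B = μ₀I/(2πd). Distances are d₁ = 0.0262 m and d₂ = 0.0427 m.
B₁ = 1.74×10⁻⁵ T, B₂ = 5.39×10⁻⁵ T.
Between parallel currents the two contributions point in opposite directions, so they subtract. B = |B₁ − B₂| = |1.74×10⁻⁵ − 5.39×10⁻⁵| = 3.65×10⁻⁵ T.

B ≈ 36.5 μT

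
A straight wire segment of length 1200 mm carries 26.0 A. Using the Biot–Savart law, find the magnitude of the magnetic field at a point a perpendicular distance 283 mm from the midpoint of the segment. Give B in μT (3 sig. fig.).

For a finite straight segment, B = (μ₀I/4πd)(sinθ₁ + sinθ₂), where θ₁, θ₂ are the angles from the perpendicular to each end.
The perpendicular from the point meets the wire at its midpoint, so each end is L/2 = 0.6 m away along the wire.
sinθ₁ = 0.6/√(0.6²+0.283²) = 0.9044; sinθ₂ = 0.6/√(0.6²+0.283²) = 0.9044.
B = (4π×10⁻⁷ × 26.0) / (4π × 0.283) × (0.9044 + 0.9044) = 1.66×10⁻⁵ T.

B ≈ 16.6 μT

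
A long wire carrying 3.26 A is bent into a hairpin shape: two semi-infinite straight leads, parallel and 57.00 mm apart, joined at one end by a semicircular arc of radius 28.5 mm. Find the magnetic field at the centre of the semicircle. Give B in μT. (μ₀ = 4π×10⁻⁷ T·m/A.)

The semicircular arc contributes B_arc = μ₀I·π/(4πR) = μ₀I/(4R) = 3.59×10⁻⁵ T.
Each semi-infinite lead is at perpendicular distance R = 0.0285 m from the centre, with the perpendicular foot at its near end, so it contributes μ₀I/(4πR); both point the same way, together 2.29×10⁻⁵ T.
Arc and leads all point the same direction: B = 3.59×10⁻⁵ + 2.29×10⁻⁵ = 5.88×10⁻⁵ T.

B ≈ 58.8 μT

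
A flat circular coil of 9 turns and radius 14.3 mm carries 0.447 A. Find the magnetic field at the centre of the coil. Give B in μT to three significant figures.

For an N-turn flat coil, B = Nμ₀I/(2R) with R = 0.0143 m.
B = 9 × 1.96×10⁻⁵ T = 1.77×10⁻⁴ T.

B ≈ 177 μT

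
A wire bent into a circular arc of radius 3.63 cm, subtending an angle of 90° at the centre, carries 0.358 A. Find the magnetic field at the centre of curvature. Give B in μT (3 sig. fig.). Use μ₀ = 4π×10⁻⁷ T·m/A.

B ≈ 1.55 μT

The Biot–Savart field of a circular arc at its centre is B = μ₀Iφ/(4πR), with φ = 1.571 rad.
B = (4π×10⁻⁷ × 0.358 × 1.571) / (4π × 0.0363) = 1.55×10⁻⁶ T.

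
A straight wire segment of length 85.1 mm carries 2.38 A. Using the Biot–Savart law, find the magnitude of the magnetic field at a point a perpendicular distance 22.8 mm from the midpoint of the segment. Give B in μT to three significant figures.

For a finite straight segment, B = (μ₀I/4πd)(sinθ₁ + sinθ₂), where θ₁, θ₂ are the angles from the perpendicular to each end.
The perpendicular from the point meets the wire at its midpoint, so each end is L/2 = 0.04255 m away along the wire.
sinθ₁ = 0.04255/√(0.04255²+0.0228²) = 0.8814; sinθ₂ = 0.04255/√(0.04255²+0.0228²) = 0.8814.
B = (4π×10⁻⁷ × 2.38) / (4π × 0.0228) × (0.8814 + 0.8814) = 1.84×10⁻⁵ T.

B ≈ 18.4 μT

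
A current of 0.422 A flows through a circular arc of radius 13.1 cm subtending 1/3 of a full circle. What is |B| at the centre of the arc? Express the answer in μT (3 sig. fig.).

B ≈ 0.675 μT

The Biot–Savart field of a circular arc at its centre is B = μ₀Iφ/(4πR), with φ = 2.094 rad.
B = (4π×10⁻⁷ × 0.422 × 2.094) / (4π × 0.131) = 6.75×10⁻⁷ T.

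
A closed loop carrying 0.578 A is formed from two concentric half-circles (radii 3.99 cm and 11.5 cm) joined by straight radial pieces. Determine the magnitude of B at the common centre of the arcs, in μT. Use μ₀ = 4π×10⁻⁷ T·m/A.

The radial connectors point toward the centre, so dl × r̂ = 0 and they contribute nothing.
Each semicircle gives μ₀I/(4R): inner arc 4.55×10⁻⁶ T, outer arc 1.58×10⁻⁶ T.
The two arcs carry current in opposite angular senses, so their fields oppose: B = |4.55×10⁻⁶ − 1.58×10⁻⁶| = 2.97×10⁻⁶ T.

B ≈ 2.97 μT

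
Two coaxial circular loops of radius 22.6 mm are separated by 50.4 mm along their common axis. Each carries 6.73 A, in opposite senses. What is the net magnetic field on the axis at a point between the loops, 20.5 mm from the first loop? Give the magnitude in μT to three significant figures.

Each loop contributes B = μ₀IR²/[2(R²+z²)^(3/2)] on the axis, with z measured from that loop.
Loop 1 (z = 0.0205 m): B₁ = 7.60×10⁻⁵ T. Loop 2 (z = 0.0299 m): B₂ = 4.10×10⁻⁵ T.
The fields oppose: B = |B₁ − B₂| = 3.50×10⁻⁵ T.

B ≈ 35.0 μT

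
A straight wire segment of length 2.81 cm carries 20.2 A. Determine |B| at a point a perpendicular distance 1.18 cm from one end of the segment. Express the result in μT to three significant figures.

For a finite straight segment, B = (μ₀I/4πd)(sinθ₁ + sinθ₂), where θ₁, θ₂ are the angles from the perpendicular to each end.
The perpendicular foot is at one end, so the two end-offsets along the wire are 0 and L = 0.0281 m.
sinθ₁ = 0/√(0²+0.0118²) = 0.0000; sinθ₂ = 0.0281/√(0.0281²+0.0118²) = 0.9220.
B = (4π×10⁻⁷ × 20.2) / (4π × 0.0118) × (0.0000 + 0.9220) = 1.58×10⁻⁴ T.

B ≈ 158 μT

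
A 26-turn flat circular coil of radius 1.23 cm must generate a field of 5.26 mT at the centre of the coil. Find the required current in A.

For an N-turn coil, B = Nμ₀I/(2R) with R = 0.0123 m, so I = 2RB/(Nμ₀) = 2 × 0.0123 × 5.26×10⁻³ / (26 × 4π×10⁻⁷) = 3.96 A.

I ≈ 3.96 A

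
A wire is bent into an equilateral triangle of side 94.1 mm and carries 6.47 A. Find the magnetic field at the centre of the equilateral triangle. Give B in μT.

B ≈ 124 μT

Each side is a finite straight segment at perpendicular distance d = a/(2 tan(π/3)) = 0.02716 m from the centre, with end-angles ±π/3.
One side contributes B₁ = (μ₀I/4πd)·2 sin(π/3) = 4.13×10⁻⁵ T.
All 3 sides add in the same direction: B = 3 × 4.13×10⁻⁵ = 1.24×10⁻⁴ T.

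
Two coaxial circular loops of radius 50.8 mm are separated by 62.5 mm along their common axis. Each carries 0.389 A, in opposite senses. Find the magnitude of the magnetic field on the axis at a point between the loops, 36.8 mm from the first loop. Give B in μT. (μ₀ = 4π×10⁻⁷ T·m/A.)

Each loop contributes B = μ₀IR²/[2(R²+z²)^(3/2)] on the axis, with z measured from that loop.
Loop 1 (z = 0.0368 m): B₁ = 2.56×10⁻⁶ T. Loop 2 (z = 0.0257 m): B₂ = 3.42×10⁻⁶ T.
The fields oppose: B = |B₁ − B₂| = 8.63×10⁻⁷ T.

B ≈ 0.863 μT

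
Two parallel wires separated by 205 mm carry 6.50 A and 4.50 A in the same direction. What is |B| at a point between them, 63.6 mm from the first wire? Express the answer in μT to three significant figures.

Each long wire gives B = μ₀I/(2πd). Distances are d₁ = 0.0636 m and d₂ = 0.1414 m.
B₁ = 2.04×10⁻⁵ T, B₂ = 6.36×10⁻⁶ T.
Between parallel currents the two contributions point in opposite directions, so they subtract. B = |B₁ − B₂| = |2.04×10⁻⁵ − 6.36×10⁻⁶| = 1.41×10⁻⁵ T.

B ≈ 14.1 μT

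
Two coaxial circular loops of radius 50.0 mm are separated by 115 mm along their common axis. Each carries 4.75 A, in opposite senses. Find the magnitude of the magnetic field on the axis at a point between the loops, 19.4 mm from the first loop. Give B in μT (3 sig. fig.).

Each loop contributes B = μ₀IR²/[2(R²+z²)^(3/2)] on the axis, with z measured from that loop.
Loop 1 (z = 0.0194 m): B₁ = 4.84×10⁻⁵ T. Loop 2 (z = 0.0956 m): B₂ = 5.94×10⁻⁶ T.
The fields oppose: B = |B₁ − B₂| = 4.24×10⁻⁵ T.

B ≈ 42.4 μT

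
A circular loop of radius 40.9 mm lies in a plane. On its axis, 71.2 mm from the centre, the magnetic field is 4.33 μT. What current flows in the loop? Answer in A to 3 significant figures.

On the axis of a loop, B = μ₀IR²/[2(R²+z²)^(3/2)], so I = 2B(R²+z²)^(3/2)/(μ₀R²).
R² + z² = 0.001673 + 0.005069 = 0.006742 m²; raised to 3/2 gives 5.54×10⁻⁴ m³.
I = 2 × 4.33×10⁻⁶ × 5.54×10⁻⁴ / (1.26×10⁻⁶ × 0.001673) = 2.28 A.

I ≈ 2.28 A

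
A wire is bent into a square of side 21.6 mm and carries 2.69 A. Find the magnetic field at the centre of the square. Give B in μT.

B ≈ 141 μT

Each side is a finite straight segment at perpendicular distance d = a/(2 tan(π/4)) = 0.0108 m from the centre, with end-angles ±π/4.
One side contributes B₁ = (μ₀I/4πd)·2 sin(π/4) = 3.52×10⁻⁵ T.
All 4 sides add in the same direction: B = 4 × 3.52×10⁻⁵ = 1.41×10⁻⁴ T.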